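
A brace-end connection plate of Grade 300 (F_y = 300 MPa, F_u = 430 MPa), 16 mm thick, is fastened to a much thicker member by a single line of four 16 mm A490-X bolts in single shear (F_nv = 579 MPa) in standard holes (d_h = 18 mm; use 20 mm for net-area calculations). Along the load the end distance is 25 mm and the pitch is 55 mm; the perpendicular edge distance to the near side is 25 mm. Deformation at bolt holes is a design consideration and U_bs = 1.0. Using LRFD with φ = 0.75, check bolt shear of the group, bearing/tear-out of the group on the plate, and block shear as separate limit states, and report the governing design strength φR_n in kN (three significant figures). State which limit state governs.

349 kN (bolt shear governs)

Bolt shear: A_b = π·16²/4 = 201.1 mm²; R_n = 579 × 201.1 × 4 × 1 / 1000 = 465.7 kN → 0.75 × 465.7 = 349 kN.
Bearing: edge l_c = 16, r_n = 132.1 kN; interior l_c = 37, r_n = 264.2 kN; R_n = 132.1 + 3·264.2 = 924.7 kN → 694 kN.
Block shear: A_gv = 3040, A_nv = 1920, A_nt = 240 mm²; R_n = min(0.6F_uA_nv, 0.6F_yA_gv) + U_bs·F_u·A_nt = 598.6 kN → 449 kN.
Bolt shear governs: 349 kN.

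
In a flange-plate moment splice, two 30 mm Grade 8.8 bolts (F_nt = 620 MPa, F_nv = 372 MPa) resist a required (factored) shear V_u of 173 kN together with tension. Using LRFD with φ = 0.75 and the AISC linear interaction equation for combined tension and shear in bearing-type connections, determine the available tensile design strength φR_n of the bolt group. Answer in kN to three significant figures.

566 kN

A_b = π·30²/4 = 706.9 mm²; f_rv = 173 × 1000 / (2 × 706.9) = 122.4 MPa.
F'_nt = 1.3 F_nt − (F_nt / φF_nv) f_rv = 1.3·620 − (620/(0.75·372))·122.4 = 534.1 MPa, capped at F_nt → F'_nt = 534.1 MPa.
R_n = F'_nt · A_b · n = 534.1 × 706.9 × 2 / 1000 = 755 kN.
Design strength φR_n = 0.75 × 755 = 566 kN.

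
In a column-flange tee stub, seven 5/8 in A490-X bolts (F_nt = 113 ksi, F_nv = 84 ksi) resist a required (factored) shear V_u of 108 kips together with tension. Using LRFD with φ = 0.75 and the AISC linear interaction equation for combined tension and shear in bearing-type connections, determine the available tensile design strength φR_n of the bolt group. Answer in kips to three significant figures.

91.3 kips

A_b = π·0.625²/4 = 0.3068 in²; f_rv = 108 / (7 × 0.3068) = 50.29 ksi.
F'_nt = 1.3 F_nt − (F_nt / φF_nv) f_rv = 1.3·113 − (113/(0.75·84))·50.29 = 56.7 ksi, capped at F_nt → F'_nt = 56.7 ksi.
R_n = F'_nt · A_b · n = 56.7 × 0.3068 × 7 = 121.8 kips.
Design strength φR_n = 0.75 × 121.8 = 91.3 kips.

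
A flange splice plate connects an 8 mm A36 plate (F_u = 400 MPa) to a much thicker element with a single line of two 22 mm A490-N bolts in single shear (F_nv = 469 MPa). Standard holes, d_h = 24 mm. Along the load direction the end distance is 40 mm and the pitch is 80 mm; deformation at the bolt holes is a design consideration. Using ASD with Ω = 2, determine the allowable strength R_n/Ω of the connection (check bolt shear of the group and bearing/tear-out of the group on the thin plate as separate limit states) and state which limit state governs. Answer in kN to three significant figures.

138 kN (bearing governs)

Bolt shear: A_b = π·22²/4 = 380.1 mm²; R_n = 469 × 380.1 × 2 × 1 / 1000 = 356.6 kN → 356.6 / 2 = 178 kN.
Bearing (1.2 l_c t F_u ≤ 2.4 d t F_u): upper limit = 2.4·22·8·400 / 1000 = 169 kN.
  Edge l_c = 40 − 24/2 = 28 → r_n = 107.5 kN; interior l_c = 80 − 24 = 56 → r_n = 169 kN.
  R_n,bearing = 1·107.5 + 1·169 = 276.5 kN → 276.5 / 2 = 138 kN.
Bearing governs: 138 kN.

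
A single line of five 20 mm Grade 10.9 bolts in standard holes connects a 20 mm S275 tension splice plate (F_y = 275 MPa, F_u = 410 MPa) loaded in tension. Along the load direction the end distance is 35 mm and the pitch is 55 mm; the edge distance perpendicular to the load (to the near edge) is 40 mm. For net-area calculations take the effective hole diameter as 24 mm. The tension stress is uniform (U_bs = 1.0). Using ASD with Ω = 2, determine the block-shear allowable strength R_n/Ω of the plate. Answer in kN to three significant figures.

Shear plane L_v = 35 + 4·55 = 255 mm; A_gv = 255 × 20 = 5100 mm².
A_nv = (255 − 4.5·24) × 20 = 2940 mm².
A_nt = (40 − 0.5·24) × 20 = 560 mm².
0.6 F_u A_nv = 723.2 kN; 0.6 F_y A_gv = 841.5 kN → shear rupture governs the shear term.
R_n = 723.2 + 1.0 × 410 × 560 / 1000 = 952.8 kN.
Allowable strength R_n/Ω = 952.8 / 2 = 476 kN.

476 kN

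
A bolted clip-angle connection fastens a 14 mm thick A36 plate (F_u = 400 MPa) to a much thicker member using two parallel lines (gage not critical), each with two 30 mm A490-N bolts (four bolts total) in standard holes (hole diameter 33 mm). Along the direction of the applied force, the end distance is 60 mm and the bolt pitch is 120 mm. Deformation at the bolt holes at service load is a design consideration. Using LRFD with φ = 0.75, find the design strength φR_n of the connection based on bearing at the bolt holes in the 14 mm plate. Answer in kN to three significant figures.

1040 kN

Per bolt r_n = 1.2 l_c t F_u ≤ 2.4 d t F_u; upper limit = 2.4 × 30 × 14 × 400 / 1000 = 403.2 kN.
Edge bolt: l_c = 60 − 33/2 = 43.5 mm → 1.2 × 43.5 × 14 × 400 / 1000 = 292.3 → r_n = 292.3 kN.
Interior bolts: l_c = 120 − 33 = 87 mm → 1.2 × 87 × 14 × 400 / 1000 = 584.6 → r_n = 403.2 kN.
R_n = 2 × 292.3 + 2 × 403.2 = 1391 kN.
Design strength φR_n = 0.75 × 1391 = 1040 kN.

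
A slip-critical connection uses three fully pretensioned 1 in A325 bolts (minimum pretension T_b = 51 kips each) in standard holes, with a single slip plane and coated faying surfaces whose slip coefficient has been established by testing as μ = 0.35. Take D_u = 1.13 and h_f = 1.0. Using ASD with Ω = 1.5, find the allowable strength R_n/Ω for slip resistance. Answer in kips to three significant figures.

R_n = μ · D_u · h_f · T_b · n_s · n_b = 0.35 × 1.13 × 1.0 × 51 × 1 × 3 = 60.51 kips.
Allowable strength R_n/Ω = 60.51 / 1.5 = 40.3 kips.

40.3 kips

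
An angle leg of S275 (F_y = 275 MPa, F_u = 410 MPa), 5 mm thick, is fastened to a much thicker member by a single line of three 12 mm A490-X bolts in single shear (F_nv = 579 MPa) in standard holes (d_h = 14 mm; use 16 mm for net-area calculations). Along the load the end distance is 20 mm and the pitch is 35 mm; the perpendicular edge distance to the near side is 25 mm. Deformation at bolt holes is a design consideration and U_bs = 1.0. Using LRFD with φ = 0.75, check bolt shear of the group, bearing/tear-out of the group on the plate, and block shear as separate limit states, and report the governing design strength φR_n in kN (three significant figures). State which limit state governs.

Bolt shear: A_b = π·12²/4 = 113.1 mm²; R_n = 579 × 113.1 × 3 × 1 / 1000 = 196.5 kN → 0.75 × 196.5 = 147 kN.
Bearing: edge l_c = 13, r_n = 31.98 kN; interior l_c = 21, r_n = 51.66 kN; R_n = 31.98 + 2·51.66 = 135.3 kN → 101 kN.
Block shear: A_gv = 450, A_nv = 250, A_nt = 85 mm²; R_n = min(0.6F_uA_nv, 0.6F_yA_gv) + U_bs·F_u·A_nt = 96.35 kN → 72.3 kN.
Block shear governs: 72.3 kN.

72.3 kN (block shear governs)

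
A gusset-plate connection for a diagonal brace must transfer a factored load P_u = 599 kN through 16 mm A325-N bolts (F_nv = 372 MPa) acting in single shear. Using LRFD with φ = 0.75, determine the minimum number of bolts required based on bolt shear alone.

A_b = π·16²/4 = 201.1 mm².
Per-bolt design strength φR_n = 0.75 × 372 × 201.1 × 1 / 1000 = 56.1 kN.
n ≥ 599 / 56.1 = 10.68 → use 11 bolts.

11 bolts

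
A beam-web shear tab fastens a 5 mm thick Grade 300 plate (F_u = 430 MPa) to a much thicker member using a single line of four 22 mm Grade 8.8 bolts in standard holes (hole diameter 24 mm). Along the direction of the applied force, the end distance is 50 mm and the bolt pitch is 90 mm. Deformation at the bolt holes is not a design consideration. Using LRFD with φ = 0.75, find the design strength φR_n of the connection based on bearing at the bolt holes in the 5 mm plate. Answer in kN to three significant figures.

Per bolt r_n = 1.5 l_c t F_u ≤ 3.0 d t F_u; upper limit = 3.0 × 22 × 5 × 430 / 1000 = 141.9 kN.
Edge bolt: l_c = 50 − 24/2 = 38 mm → 1.5 × 38 × 5 × 430 / 1000 = 122.5 → r_n = 122.5 kN.
Interior bolts: l_c = 90 − 24 = 66 mm → 1.5 × 66 × 5 × 430 / 1000 = 212.8 → r_n = 141.9 kN.
R_n = 1 × 122.5 + 3 × 141.9 = 548.2 kN.
Design strength φR_n = 0.75 × 548.2 = 411 kN.

411 kN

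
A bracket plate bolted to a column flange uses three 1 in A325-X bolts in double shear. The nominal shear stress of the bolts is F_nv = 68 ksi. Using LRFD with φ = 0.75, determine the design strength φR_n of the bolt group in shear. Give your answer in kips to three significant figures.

A_b = π × 1² / 4 = 0.7854 in².
R_n = F_nv · A_b · n · n_s = 68 × 0.7854 × 3 × 2 = 320.4 kips.
Design strength φR_n = 0.75 × 320.4 = 240 kips.

240 kips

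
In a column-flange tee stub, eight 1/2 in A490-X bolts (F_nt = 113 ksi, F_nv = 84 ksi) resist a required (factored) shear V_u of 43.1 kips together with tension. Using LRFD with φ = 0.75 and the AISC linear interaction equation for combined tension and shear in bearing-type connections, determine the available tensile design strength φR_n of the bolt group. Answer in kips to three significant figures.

115 kips

A_b = π·0.5²/4 = 0.1963 in²; f_rv = 43.1 / (8 × 0.1963) = 27.44 ksi.
F'_nt = 1.3 F_nt − (F_nt / φF_nv) f_rv = 1.3·113 − (113/(0.75·84))·27.44 = 97.69 ksi, capped at F_nt → F'_nt = 97.69 ksi.
R_n = F'_nt · A_b · n = 97.69 × 0.1963 × 8 = 153.4 kips.
Design strength φR_n = 0.75 × 153.4 = 115 kips.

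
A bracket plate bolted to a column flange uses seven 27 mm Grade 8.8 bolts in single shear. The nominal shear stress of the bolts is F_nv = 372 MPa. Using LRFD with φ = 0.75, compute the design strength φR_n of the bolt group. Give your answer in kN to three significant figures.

1120 kN

A_b = π × 27² / 4 = 572.6 mm².
R_n = F_nv · A_b · n · n_s = 372 × 572.6 × 7 × 1 / 1000 = 1491 kN.
Design strength φR_n = 0.75 × 1491 = 1120 kN.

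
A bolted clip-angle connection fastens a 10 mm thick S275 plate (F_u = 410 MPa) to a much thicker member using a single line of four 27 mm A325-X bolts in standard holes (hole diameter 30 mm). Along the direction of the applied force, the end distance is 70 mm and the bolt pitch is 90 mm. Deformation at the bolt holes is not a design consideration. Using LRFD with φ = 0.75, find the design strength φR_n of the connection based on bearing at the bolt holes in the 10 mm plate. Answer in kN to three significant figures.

996 kN

Per bolt r_n = 1.5 l_c t F_u ≤ 3.0 d t F_u; upper limit = 3.0 × 27 × 10 × 410 / 1000 = 332.1 kN.
Edge bolt: l_c = 70 − 30/2 = 55 mm → 1.5 × 55 × 10 × 410 / 1000 = 338.2 → r_n = 332.1 kN.
Interior bolts: l_c = 90 − 30 = 60 mm → 1.5 × 60 × 10 × 410 / 1000 = 369 → r_n = 332.1 kN.
R_n = 1 × 332.1 + 3 × 332.1 = 1328 kN.
Design strength φR_n = 0.75 × 1328 = 996 kN.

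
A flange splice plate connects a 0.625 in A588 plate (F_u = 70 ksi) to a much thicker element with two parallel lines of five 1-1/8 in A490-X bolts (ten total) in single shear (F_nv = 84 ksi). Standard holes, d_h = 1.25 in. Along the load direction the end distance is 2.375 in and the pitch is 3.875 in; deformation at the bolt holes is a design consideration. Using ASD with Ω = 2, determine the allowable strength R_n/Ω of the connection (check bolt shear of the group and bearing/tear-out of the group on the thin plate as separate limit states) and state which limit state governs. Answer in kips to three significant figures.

417 kips (bolt shear governs)

Bolt shear: A_b = π·1.125²/4 = 0.994 in²; R_n = 84 × 0.994 × 10 × 1 = 835 kips → 835 / 2 = 417 kips.
Bearing (1.2 l_c t F_u ≤ 2.4 d t F_u): upper limit = 2.4·1.125·0.625·70 = 118.1 kips.
  Edge l_c = 2.375 − 1.25/2 = 1.75 → r_n = 91.88 kips; interior l_c = 3.875 − 1.25 = 2.625 → r_n = 118.1 kips.
  R_n,bearing = 2·91.88 + 8·118.1 = 1129 kips → 1129 / 2 = 564 kips.
Bolt shear governs: 417 kips.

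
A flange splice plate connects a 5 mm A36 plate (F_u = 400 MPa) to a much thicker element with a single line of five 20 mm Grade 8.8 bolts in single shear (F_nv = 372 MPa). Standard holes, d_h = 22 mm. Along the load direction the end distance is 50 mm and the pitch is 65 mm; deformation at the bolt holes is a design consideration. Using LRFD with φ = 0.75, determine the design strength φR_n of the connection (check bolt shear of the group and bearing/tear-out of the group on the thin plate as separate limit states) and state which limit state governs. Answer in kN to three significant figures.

Bolt shear: A_b = π·20²/4 = 314.2 mm²; R_n = 372 × 314.2 × 5 × 1 / 1000 = 584.3 kN → 0.75 × 584.3 = 438 kN.
Bearing (1.2 l_c t F_u ≤ 2.4 d t F_u): upper limit = 2.4·20·5·400 / 1000 = 96 kN.
  Edge l_c = 50 − 22/2 = 39 → r_n = 93.6 kN; interior l_c = 65 − 22 = 43 → r_n = 96 kN.
  R_n,bearing = 1·93.6 + 4·96 = 477.6 kN → 0.75 × 477.6 = 358 kN.
Bearing governs: 358 kN.

358 kN (bearing governs)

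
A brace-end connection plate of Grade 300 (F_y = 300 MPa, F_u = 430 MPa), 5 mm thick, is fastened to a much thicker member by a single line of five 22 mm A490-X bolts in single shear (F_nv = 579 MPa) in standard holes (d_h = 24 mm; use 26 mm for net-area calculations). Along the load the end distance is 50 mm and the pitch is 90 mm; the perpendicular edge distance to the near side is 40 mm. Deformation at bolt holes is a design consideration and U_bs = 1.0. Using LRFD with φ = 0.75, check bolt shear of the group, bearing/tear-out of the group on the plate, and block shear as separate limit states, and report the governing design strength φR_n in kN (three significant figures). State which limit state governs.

Bolt shear: A_b = π·22²/4 = 380.1 mm²; R_n = 579 × 380.1 × 5 × 1 / 1000 = 1100 kN → 0.75 × 1100 = 825 kN.
Bearing: edge l_c = 38, r_n = 98.04 kN; interior l_c = 66, r_n = 113.5 kN; R_n = 98.04 + 4·113.5 = 552.1 kN → 414 kN.
Block shear: A_gv = 2050, A_nv = 1465, A_nt = 135 mm²; R_n = min(0.6F_uA_nv, 0.6F_yA_gv) + U_bs·F_u·A_nt = 427.1 kN → 320 kN.
Block shear governs: 320 kN.

320 kN (block shear governs)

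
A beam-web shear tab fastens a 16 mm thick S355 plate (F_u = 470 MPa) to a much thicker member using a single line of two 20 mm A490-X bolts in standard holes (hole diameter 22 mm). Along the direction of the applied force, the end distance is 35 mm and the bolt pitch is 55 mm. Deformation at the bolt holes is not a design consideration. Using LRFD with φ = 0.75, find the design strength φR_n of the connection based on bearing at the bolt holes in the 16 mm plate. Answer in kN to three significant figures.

Per bolt r_n = 1.5 l_c t F_u ≤ 3.0 d t F_u; upper limit = 3.0 × 20 × 16 × 470 / 1000 = 451.2 kN.
Edge bolt: l_c = 35 − 22/2 = 24 mm → 1.5 × 24 × 16 × 470 / 1000 = 270.7 → r_n = 270.7 kN.
Interior bolts: l_c = 55 − 22 = 33 mm → 1.5 × 33 × 16 × 470 / 1000 = 372.2 → r_n = 372.2 kN.
R_n = 1 × 270.7 + 1 × 372.2 = 643 kN.
Design strength φR_n = 0.75 × 643 = 482 kN.

482 kN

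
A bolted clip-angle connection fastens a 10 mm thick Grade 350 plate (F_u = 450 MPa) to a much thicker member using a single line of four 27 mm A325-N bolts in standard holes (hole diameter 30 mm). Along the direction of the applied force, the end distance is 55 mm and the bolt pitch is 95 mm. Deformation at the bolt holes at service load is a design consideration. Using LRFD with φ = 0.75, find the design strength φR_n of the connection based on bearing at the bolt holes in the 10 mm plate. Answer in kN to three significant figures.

818 kN

Per bolt r_n = 1.2 l_c t F_u ≤ 2.4 d t F_u; upper limit = 2.4 × 27 × 10 × 450 / 1000 = 291.6 kN.
Edge bolt: l_c = 55 − 30/2 = 40 mm → 1.2 × 40 × 10 × 450 / 1000 = 216 → r_n = 216 kN.
Interior bolts: l_c = 95 − 30 = 65 mm → 1.2 × 65 × 10 × 450 / 1000 = 351 → r_n = 291.6 kN.
R_n = 1 × 216 + 3 × 291.6 = 1091 kN.
Design strength φR_n = 0.75 × 1091 = 818 kN.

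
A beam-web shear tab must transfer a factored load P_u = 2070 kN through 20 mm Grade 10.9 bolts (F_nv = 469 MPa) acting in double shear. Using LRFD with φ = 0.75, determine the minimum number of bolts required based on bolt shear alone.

A_b = π·20²/4 = 314.2 mm².
Per-bolt design strength φR_n = 0.75 × 469 × 314.2 × 2 / 1000 = 221 kN.
n ≥ 2070 / 221 = 9.366 → use 10 bolts.

10 bolts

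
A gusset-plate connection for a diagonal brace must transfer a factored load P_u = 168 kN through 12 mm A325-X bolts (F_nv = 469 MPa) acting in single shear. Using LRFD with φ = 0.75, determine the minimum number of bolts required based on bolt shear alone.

5 bolts

A_b = π·12²/4 = 113.1 mm².
Per-bolt design strength φR_n = 0.75 × 469 × 113.1 × 1 / 1000 = 39.78 kN.
n ≥ 168 / 39.78 = 4.223 → use 5 bolts.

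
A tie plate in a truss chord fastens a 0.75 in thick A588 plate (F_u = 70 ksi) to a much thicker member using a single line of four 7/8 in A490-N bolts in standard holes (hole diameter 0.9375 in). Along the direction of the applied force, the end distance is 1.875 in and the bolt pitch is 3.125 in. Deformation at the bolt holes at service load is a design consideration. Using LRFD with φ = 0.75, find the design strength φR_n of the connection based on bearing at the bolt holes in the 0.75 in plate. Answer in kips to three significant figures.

315 kips

Per bolt r_n = 1.2 l_c t F_u ≤ 2.4 d t F_u; upper limit = 2.4 × 0.875 × 0.75 × 70 = 110.3 kips.
Edge bolt: l_c = 1.875 − 0.9375/2 = 1.406 in → 1.2 × 1.406 × 0.75 × 70 = 88.59 → r_n = 88.59 kips.
Interior bolts: l_c = 3.125 − 0.9375 = 2.188 in → 1.2 × 2.188 × 0.75 × 70 = 137.8 → r_n = 110.3 kips.
R_n = 1 × 88.59 + 3 × 110.3 = 419.3 kips.
Design strength φR_n = 0.75 × 419.3 = 315 kips.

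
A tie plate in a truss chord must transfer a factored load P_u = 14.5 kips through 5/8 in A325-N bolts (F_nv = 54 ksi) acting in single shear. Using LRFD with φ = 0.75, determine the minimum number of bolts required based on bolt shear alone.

2 bolts

A_b = π·0.625²/4 = 0.3068 in².
Per-bolt design strength φR_n = 0.75 × 54 × 0.3068 × 1 = 12.43 kips.
n ≥ 14.5 / 12.43 = 1.167 → use 2 bolts.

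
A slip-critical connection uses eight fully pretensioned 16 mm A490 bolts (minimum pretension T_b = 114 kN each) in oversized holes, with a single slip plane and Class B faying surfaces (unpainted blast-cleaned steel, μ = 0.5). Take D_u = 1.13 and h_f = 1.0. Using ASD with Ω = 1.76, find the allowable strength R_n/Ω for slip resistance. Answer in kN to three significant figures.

293 kN

R_n = μ · D_u · h_f · T_b · n_s · n_b = 0.5 × 1.13 × 1.0 × 114 × 1 × 8 = 515.3 kN.
Allowable strength R_n/Ω = 515.3 / 1.76 = 293 kN.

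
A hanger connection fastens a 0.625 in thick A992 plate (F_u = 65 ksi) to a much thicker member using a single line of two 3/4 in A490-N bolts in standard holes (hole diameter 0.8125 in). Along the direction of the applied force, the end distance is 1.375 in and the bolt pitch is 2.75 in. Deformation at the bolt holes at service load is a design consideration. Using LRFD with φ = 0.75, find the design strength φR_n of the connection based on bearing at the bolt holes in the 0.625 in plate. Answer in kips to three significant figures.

Per bolt r_n = 1.2 l_c t F_u ≤ 2.4 d t F_u; upper limit = 2.4 × 0.75 × 0.625 × 65 = 73.12 kips.
Edge bolt: l_c = 1.375 − 0.8125/2 = 0.9688 in → 1.2 × 0.9688 × 0.625 × 65 = 47.23 → r_n = 47.23 kips.
Interior bolts: l_c = 2.75 − 0.8125 = 1.938 in → 1.2 × 1.938 × 0.625 × 65 = 94.45 → r_n = 73.12 kips.
R_n = 1 × 47.23 + 1 × 73.12 = 120.4 kips.
Design strength φR_n = 0.75 × 120.4 = 90.3 kips.

90.3 kips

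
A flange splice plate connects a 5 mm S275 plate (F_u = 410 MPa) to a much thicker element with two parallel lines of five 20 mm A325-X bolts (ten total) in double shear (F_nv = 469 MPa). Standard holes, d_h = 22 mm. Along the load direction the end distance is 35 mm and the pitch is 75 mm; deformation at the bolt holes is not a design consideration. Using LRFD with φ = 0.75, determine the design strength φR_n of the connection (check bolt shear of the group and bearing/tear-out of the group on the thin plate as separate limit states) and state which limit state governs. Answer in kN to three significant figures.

Bolt shear: A_b = π·20²/4 = 314.2 mm²; R_n = 469 × 314.2 × 10 × 2 / 1000 = 2947 kN → 0.75 × 2947 = 2210 kN.
Bearing (1.5 l_c t F_u ≤ 3.0 d t F_u): upper limit = 3.0·20·5·410 / 1000 = 123 kN.
  Edge l_c = 35 − 22/2 = 24 → r_n = 73.8 kN; interior l_c = 75 − 22 = 53 → r_n = 123 kN.
  R_n,bearing = 2·73.8 + 8·123 = 1132 kN → 0.75 × 1132 = 849 kN.
Bearing governs: 849 kN.

849 kN (bearing governs)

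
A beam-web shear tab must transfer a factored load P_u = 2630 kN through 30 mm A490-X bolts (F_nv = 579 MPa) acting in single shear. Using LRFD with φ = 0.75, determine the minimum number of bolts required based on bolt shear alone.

A_b = π·30²/4 = 706.9 mm².
Per-bolt design strength φR_n = 0.75 × 579 × 706.9 × 1 / 1000 = 307 kN.
n ≥ 2630 / 307 = 8.568 → use 9 bolts.

9 bolts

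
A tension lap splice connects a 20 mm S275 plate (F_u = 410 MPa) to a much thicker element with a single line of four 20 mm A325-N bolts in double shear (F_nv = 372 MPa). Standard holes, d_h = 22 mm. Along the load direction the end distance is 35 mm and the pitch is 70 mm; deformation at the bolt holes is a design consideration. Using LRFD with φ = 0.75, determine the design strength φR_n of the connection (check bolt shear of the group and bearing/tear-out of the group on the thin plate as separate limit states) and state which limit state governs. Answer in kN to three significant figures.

701 kN (bolt shear governs)

Bolt shear: A_b = π·20²/4 = 314.2 mm²; R_n = 372 × 314.2 × 4 × 2 / 1000 = 934.9 kN → 0.75 × 934.9 = 701 kN.
Bearing (1.2 l_c t F_u ≤ 2.4 d t F_u): upper limit = 2.4·20·20·410 / 1000 = 393.6 kN.
  Edge l_c = 35 − 22/2 = 24 → r_n = 236.2 kN; interior l_c = 70 − 22 = 48 → r_n = 393.6 kN.
  R_n,bearing = 1·236.2 + 3·393.6 = 1417 kN → 0.75 × 1417 = 1060 kN.
Bolt shear governs: 701 kN.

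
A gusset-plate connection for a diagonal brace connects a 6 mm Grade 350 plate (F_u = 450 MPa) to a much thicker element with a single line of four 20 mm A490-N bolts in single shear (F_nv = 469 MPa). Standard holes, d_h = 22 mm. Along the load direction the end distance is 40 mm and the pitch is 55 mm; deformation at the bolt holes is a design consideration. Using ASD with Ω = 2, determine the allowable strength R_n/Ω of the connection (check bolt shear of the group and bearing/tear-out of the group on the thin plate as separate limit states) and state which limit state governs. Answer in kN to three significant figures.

207 kN (bearing governs)

Bolt shear: A_b = π·20²/4 = 314.2 mm²; R_n = 469 × 314.2 × 4 × 1 / 1000 = 589.4 kN → 589.4 / 2 = 295 kN.
Bearing (1.2 l_c t F_u ≤ 2.4 d t F_u): upper limit = 2.4·20·6·450 / 1000 = 129.6 kN.
  Edge l_c = 40 − 22/2 = 29 → r_n = 93.96 kN; interior l_c = 55 − 22 = 33 → r_n = 106.9 kN.
  R_n,bearing = 1·93.96 + 3·106.9 = 414.7 kN → 414.7 / 2 = 207 kN.
Bearing governs: 207 kN.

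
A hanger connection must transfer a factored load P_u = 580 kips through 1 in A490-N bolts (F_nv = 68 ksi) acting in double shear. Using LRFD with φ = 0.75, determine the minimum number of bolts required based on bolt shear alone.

8 bolts

A_b = π·1²/4 = 0.7854 in².
Per-bolt design strength φR_n = 0.75 × 68 × 0.7854 × 2 = 80.11 kips.
n ≥ 580 / 80.11 = 7.24 → use 8 bolts.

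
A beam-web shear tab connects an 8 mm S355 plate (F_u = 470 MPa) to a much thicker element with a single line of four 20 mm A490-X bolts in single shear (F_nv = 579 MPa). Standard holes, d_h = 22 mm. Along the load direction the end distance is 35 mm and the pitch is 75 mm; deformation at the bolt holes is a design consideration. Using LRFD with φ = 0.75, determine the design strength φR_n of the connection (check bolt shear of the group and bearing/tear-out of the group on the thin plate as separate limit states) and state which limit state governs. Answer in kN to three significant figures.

487 kN (bearing governs)

Bolt shear: A_b = π·20²/4 = 314.2 mm²; R_n = 579 × 314.2 × 4 × 1 / 1000 = 727.6 kN → 0.75 × 727.6 = 546 kN.
Bearing (1.2 l_c t F_u ≤ 2.4 d t F_u): upper limit = 2.4·20·8·470 / 1000 = 180.5 kN.
  Edge l_c = 35 − 22/2 = 24 → r_n = 108.3 kN; interior l_c = 75 − 22 = 53 → r_n = 180.5 kN.
  R_n,bearing = 1·108.3 + 3·180.5 = 649.7 kN → 0.75 × 649.7 = 487 kN.
Bearing governs: 487 kN.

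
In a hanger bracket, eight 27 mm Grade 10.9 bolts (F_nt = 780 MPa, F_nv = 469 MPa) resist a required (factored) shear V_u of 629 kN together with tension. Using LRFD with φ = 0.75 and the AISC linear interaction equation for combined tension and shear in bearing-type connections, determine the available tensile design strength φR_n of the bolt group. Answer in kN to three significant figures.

A_b = π·27²/4 = 572.6 mm²; f_rv = 629 × 1000 / (8 × 572.6) = 137.3 MPa.
F'_nt = 1.3 F_nt − (F_nt / φF_nv) f_rv = 1.3·780 − (780/(0.75·469))·137.3 = 709.5 MPa, capped at F_nt → F'_nt = 709.5 MPa.
R_n = F'_nt · A_b · n = 709.5 × 572.6 × 8 / 1000 = 3250 kN.
Design strength φR_n = 0.75 × 3250 = 2440 kN.

2440 kN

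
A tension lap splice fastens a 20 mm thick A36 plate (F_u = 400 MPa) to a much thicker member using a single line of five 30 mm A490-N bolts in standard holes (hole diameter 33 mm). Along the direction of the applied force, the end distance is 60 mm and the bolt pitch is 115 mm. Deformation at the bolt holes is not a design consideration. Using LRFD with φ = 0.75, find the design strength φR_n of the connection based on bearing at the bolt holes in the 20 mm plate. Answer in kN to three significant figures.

Per bolt r_n = 1.5 l_c t F_u ≤ 3.0 d t F_u; upper limit = 3.0 × 30 × 20 × 400 / 1000 = 720 kN.
Edge bolt: l_c = 60 − 33/2 = 43.5 mm → 1.5 × 43.5 × 20 × 400 / 1000 = 522 → r_n = 522 kN.
Interior bolts: l_c = 115 − 33 = 82 mm → 1.5 × 82 × 20 × 400 / 1000 = 984 → r_n = 720 kN.
R_n = 1 × 522 + 4 × 720 = 3402 kN.
Design strength φR_n = 0.75 × 3402 = 2550 kN.

2550 kN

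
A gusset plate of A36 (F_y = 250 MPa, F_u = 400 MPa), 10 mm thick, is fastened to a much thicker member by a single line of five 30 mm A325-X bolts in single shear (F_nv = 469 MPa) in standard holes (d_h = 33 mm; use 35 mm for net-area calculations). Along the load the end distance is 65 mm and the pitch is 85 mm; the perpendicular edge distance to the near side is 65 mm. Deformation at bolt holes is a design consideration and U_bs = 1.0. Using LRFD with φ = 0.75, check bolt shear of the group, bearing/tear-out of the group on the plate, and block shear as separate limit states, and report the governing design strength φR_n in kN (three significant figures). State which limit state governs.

588 kN (block shear governs)

Bolt shear: A_b = π·30²/4 = 706.9 mm²; R_n = 469 × 706.9 × 5 × 1 / 1000 = 1658 kN → 0.75 × 1658 = 1240 kN.
Bearing: edge l_c = 48.5, r_n = 232.8 kN; interior l_c = 52, r_n = 249.6 kN; R_n = 232.8 + 4·249.6 = 1231 kN → 923 kN.
Block shear: A_gv = 4050, A_nv = 2475, A_nt = 475 mm²; R_n = min(0.6F_uA_nv, 0.6F_yA_gv) + U_bs·F_u·A_nt = 784 kN → 588 kN.
Block shear governs: 588 kN.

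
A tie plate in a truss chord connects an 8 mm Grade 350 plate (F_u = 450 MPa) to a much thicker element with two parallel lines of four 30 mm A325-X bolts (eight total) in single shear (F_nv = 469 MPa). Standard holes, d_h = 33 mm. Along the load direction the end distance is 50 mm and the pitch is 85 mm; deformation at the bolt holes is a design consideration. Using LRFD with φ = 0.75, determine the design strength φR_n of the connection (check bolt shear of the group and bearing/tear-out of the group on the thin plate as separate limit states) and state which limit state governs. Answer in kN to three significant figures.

Bolt shear: A_b = π·30²/4 = 706.9 mm²; R_n = 469 × 706.9 × 8 × 1 / 1000 = 2652 kN → 0.75 × 2652 = 1990 kN.
Bearing (1.2 l_c t F_u ≤ 2.4 d t F_u): upper limit = 2.4·30·8·450 / 1000 = 259.2 kN.
  Edge l_c = 50 − 33/2 = 33.5 → r_n = 144.7 kN; interior l_c = 85 − 33 = 52 → r_n = 224.6 kN.
  R_n,bearing = 2·144.7 + 6·224.6 = 1637 kN → 0.75 × 1637 = 1230 kN.
Bearing governs: 1230 kN.

1230 kN (bearing governs)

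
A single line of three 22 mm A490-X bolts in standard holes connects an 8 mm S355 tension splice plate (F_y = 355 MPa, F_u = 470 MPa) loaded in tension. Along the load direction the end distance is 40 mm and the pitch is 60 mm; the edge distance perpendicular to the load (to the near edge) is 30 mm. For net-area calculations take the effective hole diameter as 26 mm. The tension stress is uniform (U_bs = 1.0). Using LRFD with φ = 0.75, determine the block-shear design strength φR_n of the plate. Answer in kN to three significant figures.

209 kN

Shear plane L_v = 40 + 2·60 = 160 mm; A_gv = 160 × 8 = 1280 mm².
A_nv = (160 − 2.5·26) × 8 = 760 mm².
A_nt = (30 − 0.5·26) × 8 = 136 mm².
0.6 F_u A_nv = 214.3 kN; 0.6 F_y A_gv = 272.6 kN → shear rupture governs the shear term.
R_n = 214.3 + 1.0 × 470 × 136 / 1000 = 278.2 kN.
Design strength φR_n = 0.75 × 278.2 = 209 kN.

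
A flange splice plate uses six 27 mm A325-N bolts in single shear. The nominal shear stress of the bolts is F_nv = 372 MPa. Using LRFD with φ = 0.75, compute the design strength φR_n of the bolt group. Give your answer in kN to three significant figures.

958 kN

A_b = π × 27² / 4 = 572.6 mm².
R_n = F_nv · A_b · n · n_s = 372 × 572.6 × 6 × 1 / 1000 = 1278 kN.
Design strength φR_n = 0.75 × 1278 = 958 kN.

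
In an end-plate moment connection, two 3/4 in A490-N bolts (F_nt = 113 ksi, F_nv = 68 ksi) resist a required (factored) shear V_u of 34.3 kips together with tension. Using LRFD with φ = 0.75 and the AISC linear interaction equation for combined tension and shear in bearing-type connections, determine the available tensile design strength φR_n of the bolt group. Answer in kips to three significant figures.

A_b = π·0.75²/4 = 0.4418 in²; f_rv = 34.3 / (2 × 0.4418) = 38.82 ksi.
F'_nt = 1.3 F_nt − (F_nt / φF_nv) f_rv = 1.3·113 − (113/(0.75·68))·38.82 = 60.89 ksi, capped at F_nt → F'_nt = 60.89 ksi.
R_n = F'_nt · A_b · n = 60.89 × 0.4418 × 2 = 53.8 kips.
Design strength φR_n = 0.75 × 53.8 = 40.3 kips.

40.3 kips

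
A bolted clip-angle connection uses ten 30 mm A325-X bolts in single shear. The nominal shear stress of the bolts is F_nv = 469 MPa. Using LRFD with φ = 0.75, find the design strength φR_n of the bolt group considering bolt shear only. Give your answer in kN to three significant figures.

2490 kN

A_b = π × 30² / 4 = 706.9 mm².
R_n = F_nv · A_b · n · n_s = 469 × 706.9 × 10 × 1 / 1000 = 3315 kN.
Design strength φR_n = 0.75 × 3315 = 2490 kN.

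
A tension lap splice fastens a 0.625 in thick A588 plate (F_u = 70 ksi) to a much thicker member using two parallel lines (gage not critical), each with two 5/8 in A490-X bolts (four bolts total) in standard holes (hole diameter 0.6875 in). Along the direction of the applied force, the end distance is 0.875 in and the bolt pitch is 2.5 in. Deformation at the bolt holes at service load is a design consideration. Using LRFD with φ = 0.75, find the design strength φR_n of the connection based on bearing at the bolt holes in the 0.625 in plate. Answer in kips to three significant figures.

140 kips

Per bolt r_n = 1.2 l_c t F_u ≤ 2.4 d t F_u; upper limit = 2.4 × 0.625 × 0.625 × 70 = 65.62 kips.
Edge bolt: l_c = 0.875 − 0.6875/2 = 0.5312 in → 1.2 × 0.5312 × 0.625 × 70 = 27.89 → r_n = 27.89 kips.
Interior bolts: l_c = 2.5 − 0.6875 = 1.812 in → 1.2 × 1.812 × 0.625 × 70 = 95.16 → r_n = 65.62 kips.
R_n = 2 × 27.89 + 2 × 65.62 = 187 kips.
Design strength φR_n = 0.75 × 187 = 140 kips.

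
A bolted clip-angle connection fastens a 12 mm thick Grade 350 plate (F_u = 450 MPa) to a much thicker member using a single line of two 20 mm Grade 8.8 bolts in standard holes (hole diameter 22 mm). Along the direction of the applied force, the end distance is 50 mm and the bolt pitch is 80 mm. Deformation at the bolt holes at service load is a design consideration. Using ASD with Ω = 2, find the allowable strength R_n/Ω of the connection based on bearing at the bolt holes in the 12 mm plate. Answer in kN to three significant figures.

Per bolt r_n = 1.2 l_c t F_u ≤ 2.4 d t F_u; upper limit = 2.4 × 20 × 12 × 450 / 1000 = 259.2 kN.
Edge bolt: l_c = 50 − 22/2 = 39 mm → 1.2 × 39 × 12 × 450 / 1000 = 252.7 → r_n = 252.7 kN.
Interior bolts: l_c = 80 − 22 = 58 mm → 1.2 × 58 × 12 × 450 / 1000 = 375.8 → r_n = 259.2 kN.
R_n = 1 × 252.7 + 1 × 259.2 = 511.9 kN.
Allowable strength R_n/Ω = 511.9 / 2 = 256 kN.

256 kN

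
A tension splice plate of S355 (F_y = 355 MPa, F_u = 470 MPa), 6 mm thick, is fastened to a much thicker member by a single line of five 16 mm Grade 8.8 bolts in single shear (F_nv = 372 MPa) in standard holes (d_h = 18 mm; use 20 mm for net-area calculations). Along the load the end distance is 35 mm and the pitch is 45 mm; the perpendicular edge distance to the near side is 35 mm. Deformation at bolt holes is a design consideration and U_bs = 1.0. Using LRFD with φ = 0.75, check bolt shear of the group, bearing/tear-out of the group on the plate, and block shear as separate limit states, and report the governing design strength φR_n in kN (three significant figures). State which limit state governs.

212 kN (block shear governs)

Bolt shear: A_b = π·16²/4 = 201.1 mm²; R_n = 372 × 201.1 × 5 × 1 / 1000 = 374 kN → 0.75 × 374 = 280 kN.
Bearing: edge l_c = 26, r_n = 87.98 kN; interior l_c = 27, r_n = 91.37 kN; R_n = 87.98 + 4·91.37 = 453.5 kN → 340 kN.
Block shear: A_gv = 1290, A_nv = 750, A_nt = 150 mm²; R_n = min(0.6F_uA_nv, 0.6F_yA_gv) + U_bs·F_u·A_nt = 282 kN → 212 kN.
Block shear governs: 212 kN.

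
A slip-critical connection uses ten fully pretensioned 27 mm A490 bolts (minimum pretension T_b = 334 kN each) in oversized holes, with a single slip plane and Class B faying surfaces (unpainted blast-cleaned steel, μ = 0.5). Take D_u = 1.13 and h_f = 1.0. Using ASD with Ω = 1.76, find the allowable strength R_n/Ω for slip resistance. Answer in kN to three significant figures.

1070 kN

R_n = μ · D_u · h_f · T_b · n_s · n_b = 0.5 × 1.13 × 1.0 × 334 × 1 × 10 = 1887 kN.
Allowable strength R_n/Ω = 1887 / 1.76 = 1070 kN.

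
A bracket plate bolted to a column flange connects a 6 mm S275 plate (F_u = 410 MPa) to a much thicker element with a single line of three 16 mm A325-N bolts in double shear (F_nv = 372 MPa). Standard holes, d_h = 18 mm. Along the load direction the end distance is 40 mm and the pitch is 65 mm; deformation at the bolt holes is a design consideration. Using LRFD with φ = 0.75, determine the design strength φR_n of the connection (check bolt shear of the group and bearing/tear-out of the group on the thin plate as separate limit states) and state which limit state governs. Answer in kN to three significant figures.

Bolt shear: A_b = π·16²/4 = 201.1 mm²; R_n = 372 × 201.1 × 3 × 2 / 1000 = 448.8 kN → 0.75 × 448.8 = 337 kN.
Bearing (1.2 l_c t F_u ≤ 2.4 d t F_u): upper limit = 2.4·16·6·410 / 1000 = 94.46 kN.
  Edge l_c = 40 − 18/2 = 31 → r_n = 91.51 kN; interior l_c = 65 − 18 = 47 → r_n = 94.46 kN.
  R_n,bearing = 1·91.51 + 2·94.46 = 280.4 kN → 0.75 × 280.4 = 210 kN.
Bearing governs: 210 kN.

210 kN (bearing governs)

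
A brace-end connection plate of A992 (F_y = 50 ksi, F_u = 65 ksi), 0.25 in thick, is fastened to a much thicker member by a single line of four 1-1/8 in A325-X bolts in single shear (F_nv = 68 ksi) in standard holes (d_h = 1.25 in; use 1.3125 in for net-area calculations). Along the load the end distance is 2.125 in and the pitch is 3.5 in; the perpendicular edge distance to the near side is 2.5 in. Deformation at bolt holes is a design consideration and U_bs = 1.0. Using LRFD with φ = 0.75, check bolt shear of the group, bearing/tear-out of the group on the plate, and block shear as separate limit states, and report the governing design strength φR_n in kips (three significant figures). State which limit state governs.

Bolt shear: A_b = π·1.125²/4 = 0.994 in²; R_n = 68 × 0.994 × 4 × 1 = 270.4 kips → 0.75 × 270.4 = 203 kips.
Bearing: edge l_c = 1.5, r_n = 29.25 kips; interior l_c = 2.25, r_n = 43.87 kips; R_n = 29.25 + 3·43.87 = 160.9 kips → 121 kips.
Block shear: A_gv = 3.156, A_nv = 2.008, A_nt = 0.4609 in²; R_n = min(0.6F_uA_nv, 0.6F_yA_gv) + U_bs·F_u·A_nt = 108.3 kips → 81.2 kips.
Block shear governs: 81.2 kips.

81.2 kips (block shear governs)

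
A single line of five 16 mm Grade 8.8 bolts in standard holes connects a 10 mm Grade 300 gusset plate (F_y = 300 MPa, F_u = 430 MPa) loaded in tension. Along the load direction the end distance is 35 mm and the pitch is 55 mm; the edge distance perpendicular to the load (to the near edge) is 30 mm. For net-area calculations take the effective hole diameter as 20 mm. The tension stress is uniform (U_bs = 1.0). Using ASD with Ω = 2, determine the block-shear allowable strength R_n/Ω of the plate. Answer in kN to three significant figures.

256 kN

Shear plane L_v = 35 + 4·55 = 255 mm; A_gv = 255 × 10 = 2550 mm².
A_nv = (255 − 4.5·20) × 10 = 1650 mm².
A_nt = (30 − 0.5·20) × 10 = 200 mm².
0.6 F_u A_nv = 425.7 kN; 0.6 F_y A_gv = 459 kN → shear rupture governs the shear term.
R_n = 425.7 + 1.0 × 430 × 200 / 1000 = 511.7 kN.
Allowable strength R_n/Ω = 511.7 / 2 = 256 kN.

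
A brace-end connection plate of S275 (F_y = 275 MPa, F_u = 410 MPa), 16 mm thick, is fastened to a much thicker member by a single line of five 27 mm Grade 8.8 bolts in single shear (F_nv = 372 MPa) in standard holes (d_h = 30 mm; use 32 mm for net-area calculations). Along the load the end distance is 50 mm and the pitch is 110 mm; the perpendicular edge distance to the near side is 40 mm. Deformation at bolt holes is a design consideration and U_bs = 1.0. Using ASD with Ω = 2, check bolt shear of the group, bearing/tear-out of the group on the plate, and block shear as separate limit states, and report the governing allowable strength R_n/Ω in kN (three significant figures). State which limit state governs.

532 kN (bolt shear governs)

Bolt shear: A_b = π·27²/4 = 572.6 mm²; R_n = 372 × 572.6 × 5 × 1 / 1000 = 1065 kN → 1065 / 2 = 532 kN.
Bearing: edge l_c = 35, r_n = 275.5 kN; interior l_c = 80, r_n = 425.1 kN; R_n = 275.5 + 4·425.1 = 1976 kN → 988 kN.
Block shear: A_gv = 7840, A_nv = 5536, A_nt = 384 mm²; R_n = min(0.6F_uA_nv, 0.6F_yA_gv) + U_bs·F_u·A_nt = 1451 kN → 726 kN.
Bolt shear governs: 532 kN.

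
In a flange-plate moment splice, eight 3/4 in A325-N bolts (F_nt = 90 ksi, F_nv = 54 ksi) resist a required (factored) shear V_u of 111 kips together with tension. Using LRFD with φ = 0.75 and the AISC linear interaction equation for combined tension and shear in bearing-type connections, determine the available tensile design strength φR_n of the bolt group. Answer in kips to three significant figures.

A_b = π·0.75²/4 = 0.4418 in²; f_rv = 111 / (8 × 0.4418) = 31.41 ksi.
F'_nt = 1.3 F_nt − (F_nt / φF_nv) f_rv = 1.3·90 − (90/(0.75·54))·31.41 = 47.21 ksi, capped at F_nt → F'_nt = 47.21 ksi.
R_n = F'_nt · A_b · n = 47.21 × 0.4418 × 8 = 166.8 kips.
Design strength φR_n = 0.75 × 166.8 = 125 kips.

125 kips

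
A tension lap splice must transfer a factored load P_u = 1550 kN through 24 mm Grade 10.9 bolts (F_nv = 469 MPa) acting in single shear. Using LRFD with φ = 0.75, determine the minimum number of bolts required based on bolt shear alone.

10 bolts

A_b = π·24²/4 = 452.4 mm².
Per-bolt design strength φR_n = 0.75 × 469 × 452.4 × 1 / 1000 = 159.1 kN.
n ≥ 1550 / 159.1 = 9.741 → use 10 bolts.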